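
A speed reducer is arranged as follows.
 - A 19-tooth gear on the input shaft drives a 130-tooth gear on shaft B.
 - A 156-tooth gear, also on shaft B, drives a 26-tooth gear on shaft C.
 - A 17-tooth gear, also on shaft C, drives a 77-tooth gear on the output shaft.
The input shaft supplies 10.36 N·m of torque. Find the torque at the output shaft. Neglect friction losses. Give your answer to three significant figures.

53.5 N·m

Gear mesh: ratio = 130/19 = 6.8421; torque at shaft B = 10.36 × 6.8421 = 70.884 N·m.
Gear mesh: ratio = 26/156 = 0.16667; torque at shaft C = 70.884 × 0.16667 = 11.814 N·m.
Gear mesh: ratio = 77/17 = 4.5294; torque at the output shaft = 11.814 × 4.5294 = 53.511 N·m.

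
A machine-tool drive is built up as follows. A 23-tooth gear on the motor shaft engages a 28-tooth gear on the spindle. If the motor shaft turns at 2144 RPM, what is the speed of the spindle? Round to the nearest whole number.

Gear mesh: ratio = 28/23 = 1.2174, so the spindle turns at 2144 / 1.2174 = 1761.1 RPM.

1761 RPM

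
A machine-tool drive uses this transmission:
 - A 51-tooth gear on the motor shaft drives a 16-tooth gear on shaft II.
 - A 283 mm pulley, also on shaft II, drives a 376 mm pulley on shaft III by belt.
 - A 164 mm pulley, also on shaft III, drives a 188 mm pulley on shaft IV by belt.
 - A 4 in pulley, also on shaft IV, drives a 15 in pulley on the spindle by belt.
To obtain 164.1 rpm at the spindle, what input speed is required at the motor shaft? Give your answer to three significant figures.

Overall ratio R = 0.31373 × 1.3286 × 1.1463 × 3.75 = 1.7918.
Required input speed = output speed × R = 164.1 × 1.7918 = 294.04 rpm.

294 rpm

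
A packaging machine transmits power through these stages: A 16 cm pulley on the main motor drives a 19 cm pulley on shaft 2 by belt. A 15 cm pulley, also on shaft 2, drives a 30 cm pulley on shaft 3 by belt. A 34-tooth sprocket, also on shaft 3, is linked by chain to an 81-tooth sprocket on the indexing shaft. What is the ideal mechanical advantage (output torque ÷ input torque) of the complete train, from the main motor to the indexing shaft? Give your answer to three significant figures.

5.66

Each stage contributes driven/driver: belt 19/16 = 1.1875, belt 30/15 = 2, chain 81/34 = 2.3824.
Overall: 1.1875 × 2 × 2.3824 = 5.6581.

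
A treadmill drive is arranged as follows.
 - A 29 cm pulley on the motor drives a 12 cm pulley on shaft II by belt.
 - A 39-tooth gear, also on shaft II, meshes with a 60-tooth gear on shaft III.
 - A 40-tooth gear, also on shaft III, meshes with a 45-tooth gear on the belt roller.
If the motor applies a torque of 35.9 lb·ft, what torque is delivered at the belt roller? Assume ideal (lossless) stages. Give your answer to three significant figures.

25.7 lb·ft

Belt: ratio = 12/29 = 0.41379; torque at shaft II = 35.9 × 0.41379 = 14.855 lb·ft.
Gear mesh: ratio = 60/39 = 1.5385; torque at shaft III = 14.855 × 1.5385 = 22.854 lb·ft.
Gear mesh: ratio = 45/40 = 1.125; torque at the belt roller = 22.854 × 1.125 = 25.711 lb·ft.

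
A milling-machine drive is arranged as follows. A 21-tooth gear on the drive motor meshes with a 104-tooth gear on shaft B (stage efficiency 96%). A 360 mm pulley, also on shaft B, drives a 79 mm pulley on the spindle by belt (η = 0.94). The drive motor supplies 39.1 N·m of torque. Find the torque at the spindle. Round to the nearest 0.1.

38.3 N·m

gear mesh 104/21 = 4.9524 → τ = 39.1·4.9524·0.96 = 185.89 N·m
belt 79/360 = 0.21944 → τ = 185.89·0.21944·0.94 = 38.346 N·m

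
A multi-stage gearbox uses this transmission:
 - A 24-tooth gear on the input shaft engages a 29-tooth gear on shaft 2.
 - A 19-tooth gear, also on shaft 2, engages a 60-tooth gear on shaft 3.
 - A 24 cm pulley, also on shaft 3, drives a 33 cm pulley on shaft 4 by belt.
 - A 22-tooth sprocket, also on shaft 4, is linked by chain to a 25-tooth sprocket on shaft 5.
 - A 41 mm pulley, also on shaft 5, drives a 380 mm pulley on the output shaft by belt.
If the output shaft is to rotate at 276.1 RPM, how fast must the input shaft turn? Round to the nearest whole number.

Overall ratio R = 1.2083 × 3.1579 × 1.375 × 1.1364 × 9.2683 = 55.259.
Required input speed = output speed × R = 276.1 × 55.259 = 15257 RPM.

15257 RPM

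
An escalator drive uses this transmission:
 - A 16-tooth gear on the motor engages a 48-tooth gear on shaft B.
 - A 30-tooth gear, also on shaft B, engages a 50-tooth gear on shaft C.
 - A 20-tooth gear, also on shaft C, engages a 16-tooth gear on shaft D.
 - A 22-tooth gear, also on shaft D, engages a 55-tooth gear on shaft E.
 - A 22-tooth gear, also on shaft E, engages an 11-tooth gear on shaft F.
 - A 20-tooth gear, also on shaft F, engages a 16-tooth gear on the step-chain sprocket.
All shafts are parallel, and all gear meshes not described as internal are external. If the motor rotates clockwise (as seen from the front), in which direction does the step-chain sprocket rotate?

clockwise

the motor → shaft B: external mesh, 1 reversal → CCW.
shaft B → shaft C: external mesh, 1 reversal → CW.
shaft C → shaft D: external mesh, 1 reversal → CCW.
shaft D → shaft E: external mesh, 1 reversal → CW.
shaft E → shaft F: external mesh, 1 reversal → CCW.
shaft F → the step-chain sprocket: external mesh, 1 reversal → CW.
6 reversals in total — an even number — so the step-chain sprocket turns the same way as the motor.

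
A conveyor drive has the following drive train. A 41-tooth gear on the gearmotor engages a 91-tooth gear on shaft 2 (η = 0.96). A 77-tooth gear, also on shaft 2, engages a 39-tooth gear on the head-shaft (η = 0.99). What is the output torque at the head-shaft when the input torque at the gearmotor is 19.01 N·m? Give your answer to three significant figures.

After the gear mesh (91/41): 19.01 × 2.2195 × 0.96 = 40.505 N·m
After the gear mesh (39/77): 40.505 × 0.50649 × 0.99 = 20.31 N·m

20.3 N·m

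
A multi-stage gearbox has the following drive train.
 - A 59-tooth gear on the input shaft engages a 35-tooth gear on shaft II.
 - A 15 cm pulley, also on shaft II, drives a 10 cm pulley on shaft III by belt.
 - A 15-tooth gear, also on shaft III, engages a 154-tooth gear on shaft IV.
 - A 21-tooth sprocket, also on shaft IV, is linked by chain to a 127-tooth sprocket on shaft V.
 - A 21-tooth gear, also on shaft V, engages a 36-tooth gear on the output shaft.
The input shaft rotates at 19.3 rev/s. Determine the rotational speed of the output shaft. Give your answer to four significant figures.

0.4585 rev/s

gear mesh 35/59 = 0.59322 → 19.3/0.59322 = 32.534 rev/s
belt 10/15 = 0.66667 → 32.534/0.66667 = 48.801 rev/s
gear mesh 154/15 = 10.267 → 48.801/10.267 = 4.7534 rev/s
chain 127/21 = 6.0476 → 4.7534/6.0476 = 0.78599 rev/s
gear mesh 36/21 = 1.7143 → 0.78599/1.7143 = 0.4585 rev/s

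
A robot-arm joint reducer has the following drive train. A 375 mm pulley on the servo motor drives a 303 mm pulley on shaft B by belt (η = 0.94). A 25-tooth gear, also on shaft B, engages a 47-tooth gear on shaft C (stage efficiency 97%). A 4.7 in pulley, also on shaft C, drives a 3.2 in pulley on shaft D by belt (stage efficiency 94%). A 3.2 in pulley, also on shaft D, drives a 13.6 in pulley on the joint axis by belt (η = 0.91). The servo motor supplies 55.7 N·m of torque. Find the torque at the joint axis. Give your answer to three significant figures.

After the belt (303/375): 55.7 × 0.808 × 0.94 = 42.305 N·m
After the gear mesh (47/25): 42.305 × 1.88 × 0.97 = 77.148 N·m
After the belt (3.2/4.7): 77.148 × 0.68085 × 0.94 = 49.375 N·m
After the belt (13.6/3.2): 49.375 × 4.25 × 0.91 = 190.96 N·m

191 N·m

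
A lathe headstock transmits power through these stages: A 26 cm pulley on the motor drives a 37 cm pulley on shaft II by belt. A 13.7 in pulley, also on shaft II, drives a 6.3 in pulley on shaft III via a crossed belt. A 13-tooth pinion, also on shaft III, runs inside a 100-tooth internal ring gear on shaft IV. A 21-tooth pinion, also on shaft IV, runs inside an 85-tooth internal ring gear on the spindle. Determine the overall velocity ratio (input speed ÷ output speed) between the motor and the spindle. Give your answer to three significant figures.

Each stage contributes driven/driver: belt 37/26 = 1.4231, belt 6.3/13.7 = 0.45985, internal gear 100/13 = 7.6923, internal gear 85/21 = 4.0476.
Overall: 1.4231 × 0.45985 × 7.6923 × 4.0476 = 20.375.

20.4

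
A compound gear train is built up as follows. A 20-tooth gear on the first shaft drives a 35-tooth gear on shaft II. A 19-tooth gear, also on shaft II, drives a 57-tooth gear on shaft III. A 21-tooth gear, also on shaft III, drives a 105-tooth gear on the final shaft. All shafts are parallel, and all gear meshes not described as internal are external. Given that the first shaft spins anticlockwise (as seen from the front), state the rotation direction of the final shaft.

the first shaft → shaft II: external mesh, 1 reversal → CW.
shaft II → shaft III: external mesh, 1 reversal → CCW.
shaft III → the final shaft: external mesh, 1 reversal → CW.
3 reversals in total — an odd number — so the final shaft turns opposite to the first shaft.

clockwise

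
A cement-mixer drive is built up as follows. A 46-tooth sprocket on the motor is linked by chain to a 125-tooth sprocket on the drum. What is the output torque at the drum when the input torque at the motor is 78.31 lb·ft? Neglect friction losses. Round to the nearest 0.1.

After the chain (125/46): 78.31 × 2.7174 = 212.8 lb·ft

212.8 lb·ft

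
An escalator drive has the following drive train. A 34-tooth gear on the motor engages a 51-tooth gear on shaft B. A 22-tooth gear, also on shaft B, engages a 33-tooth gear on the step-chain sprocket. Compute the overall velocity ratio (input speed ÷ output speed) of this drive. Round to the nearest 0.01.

Each stage contributes driven/driver: gear mesh 51/34 = 1.5, gear mesh 33/22 = 1.5.
Overall: 1.5 × 1.5 = 2.25.

2.25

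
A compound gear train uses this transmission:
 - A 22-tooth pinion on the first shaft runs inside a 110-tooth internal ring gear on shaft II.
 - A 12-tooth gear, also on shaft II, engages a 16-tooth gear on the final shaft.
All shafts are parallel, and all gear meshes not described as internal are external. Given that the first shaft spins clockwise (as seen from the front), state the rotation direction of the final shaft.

anticlockwise

the first shaft → shaft II: internal mesh, same direction → CW.
shaft II → the final shaft: external mesh, 1 reversal → CCW.
1 reversal in total — an odd number — so the final shaft turns opposite to the first shaft.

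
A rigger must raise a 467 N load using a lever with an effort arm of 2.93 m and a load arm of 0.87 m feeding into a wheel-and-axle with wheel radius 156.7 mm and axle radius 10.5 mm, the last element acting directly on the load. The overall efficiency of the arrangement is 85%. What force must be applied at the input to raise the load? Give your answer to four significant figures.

10.93 N

Lever MA = effort arm / load arm = 2.93/0.87 = 3.3678.
Wheel-and-axle MA = R/r = 156.7/10.5 = 14.924.
Combined ideal MA = 3.3678 × 14.924 = 50.261.
Actual MA = 50.261 × 0.85 = 42.722.
Effort = load / actual MA = 467 / 42.722 = 10.931 N.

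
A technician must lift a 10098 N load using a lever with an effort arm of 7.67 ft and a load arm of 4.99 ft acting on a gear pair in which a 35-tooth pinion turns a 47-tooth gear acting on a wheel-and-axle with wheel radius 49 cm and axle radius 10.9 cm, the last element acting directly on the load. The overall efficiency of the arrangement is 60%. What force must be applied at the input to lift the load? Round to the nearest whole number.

1814 N

Lever MA = effort arm / load arm = 7.67/4.99 = 1.5371.
Gear pair MA = 47/35 = 1.3429.
Wheel-and-axle MA = R/r = 49/10.9 = 4.4954.
Combined ideal MA = 1.5371 × 1.3429 × 4.4954 = 9.2789.
Actual MA = 9.2789 × 0.60 = 5.5673.
Effort = load / actual MA = 10098 / 5.5673 = 1813.8 N.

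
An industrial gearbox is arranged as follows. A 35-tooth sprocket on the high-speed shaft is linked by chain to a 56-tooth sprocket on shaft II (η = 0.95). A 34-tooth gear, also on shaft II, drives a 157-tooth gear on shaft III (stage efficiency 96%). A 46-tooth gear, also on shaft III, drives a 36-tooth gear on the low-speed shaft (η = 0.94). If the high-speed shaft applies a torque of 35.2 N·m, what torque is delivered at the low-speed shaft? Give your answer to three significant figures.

chain 56/35 = 1.6 → τ = 35.2·1.6·0.95 = 53.504 N·m
gear mesh 157/34 = 4.6176 → τ = 53.504·4.6176·0.96 = 237.18 N·m
gear mesh 36/46 = 0.78261 → τ = 237.18·0.78261·0.94 = 174.48 N·m

174 N·m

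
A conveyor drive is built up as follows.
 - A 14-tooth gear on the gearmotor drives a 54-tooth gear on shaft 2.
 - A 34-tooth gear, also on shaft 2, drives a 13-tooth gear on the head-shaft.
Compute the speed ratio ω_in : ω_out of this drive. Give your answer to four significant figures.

1.475

Each stage contributes driven/driver: gear mesh 54/14 = 3.8571, gear mesh 13/34 = 0.38235.
Overall: 3.8571 × 0.38235 = 1.4748.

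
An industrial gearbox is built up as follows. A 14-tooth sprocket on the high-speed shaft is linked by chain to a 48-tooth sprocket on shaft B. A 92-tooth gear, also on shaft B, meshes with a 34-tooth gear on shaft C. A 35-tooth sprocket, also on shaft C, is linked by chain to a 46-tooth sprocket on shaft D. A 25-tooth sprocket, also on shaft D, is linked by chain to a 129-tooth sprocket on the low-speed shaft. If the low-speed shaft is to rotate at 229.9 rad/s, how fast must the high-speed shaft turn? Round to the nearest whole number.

1976 rad/s

Overall ratio R = 3.4286 × 0.36957 × 1.3143 × 5.16 = 8.593.
Required input speed = output speed × R = 229.9 × 8.593 = 1975.5 rad/s.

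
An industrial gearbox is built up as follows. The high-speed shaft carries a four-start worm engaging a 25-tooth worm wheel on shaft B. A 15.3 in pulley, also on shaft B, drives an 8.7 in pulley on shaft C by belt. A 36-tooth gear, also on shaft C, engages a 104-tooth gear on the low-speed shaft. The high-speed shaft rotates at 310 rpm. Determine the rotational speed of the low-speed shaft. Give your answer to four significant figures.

30.19 rpm

Worm: ratio = 25/4 = 6.25, so shaft B turns at 310 / 6.25 = 49.6 rpm.
Belt: ratio = 8.7/15.3 = 0.56863, so shaft C turns at 49.6 / 0.56863 = 87.228 rpm.
Gear mesh: ratio = 104/36 = 2.8889, so the low-speed shaft turns at 87.228 / 2.8889 = 30.194 rpm.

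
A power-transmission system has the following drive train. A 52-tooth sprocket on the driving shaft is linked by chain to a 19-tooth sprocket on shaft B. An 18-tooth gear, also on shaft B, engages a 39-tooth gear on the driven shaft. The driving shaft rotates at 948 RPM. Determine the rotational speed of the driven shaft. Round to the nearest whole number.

chain 19/52 = 0.36538 → 948/0.36538 = 2594.5 RPM
gear mesh 39/18 = 2.1667 → 2594.5/2.1667 = 1197.5 RPM

1197 RPM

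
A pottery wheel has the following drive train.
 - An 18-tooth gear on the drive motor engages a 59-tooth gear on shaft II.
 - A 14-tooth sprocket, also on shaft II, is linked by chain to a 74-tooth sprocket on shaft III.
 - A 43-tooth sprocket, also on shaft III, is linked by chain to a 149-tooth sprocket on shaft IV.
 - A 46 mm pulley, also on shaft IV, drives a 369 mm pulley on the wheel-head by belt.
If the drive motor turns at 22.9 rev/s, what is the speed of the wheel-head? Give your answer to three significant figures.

gear mesh 59/18 = 3.2778 → 22.9/3.2778 = 6.9864 rev/s
chain 74/14 = 5.2857 → 6.9864/5.2857 = 1.3218 rev/s
chain 149/43 = 3.4651 → 1.3218/3.4651 = 0.38145 rev/s
belt 369/46 = 8.0217 → 0.38145/8.0217 = 0.047552 rev/s

0.0476 rev/s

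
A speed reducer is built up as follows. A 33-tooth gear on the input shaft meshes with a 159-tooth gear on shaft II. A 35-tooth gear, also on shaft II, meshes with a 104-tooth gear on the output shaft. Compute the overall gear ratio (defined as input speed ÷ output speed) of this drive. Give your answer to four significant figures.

14.32

Each stage contributes driven/driver: gear mesh 159/33 = 4.8182, gear mesh 104/35 = 2.9714.
Overall: 4.8182 × 2.9714 = 14.317.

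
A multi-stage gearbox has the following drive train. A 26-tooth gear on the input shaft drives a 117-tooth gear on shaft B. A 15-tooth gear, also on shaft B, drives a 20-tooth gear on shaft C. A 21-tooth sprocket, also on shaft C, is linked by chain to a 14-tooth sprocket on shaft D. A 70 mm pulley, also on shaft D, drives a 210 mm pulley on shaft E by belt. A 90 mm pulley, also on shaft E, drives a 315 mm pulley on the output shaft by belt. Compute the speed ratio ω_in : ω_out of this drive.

Each stage contributes driven/driver: gear mesh 117/26 = 4.5, gear mesh 20/15 = 1.3333, chain 14/21 = 0.66667, belt 210/70 = 3, belt 315/90 = 3.5.
Overall: 4.5 × 1.3333 × 0.66667 × 3 × 3.5 = 42.

42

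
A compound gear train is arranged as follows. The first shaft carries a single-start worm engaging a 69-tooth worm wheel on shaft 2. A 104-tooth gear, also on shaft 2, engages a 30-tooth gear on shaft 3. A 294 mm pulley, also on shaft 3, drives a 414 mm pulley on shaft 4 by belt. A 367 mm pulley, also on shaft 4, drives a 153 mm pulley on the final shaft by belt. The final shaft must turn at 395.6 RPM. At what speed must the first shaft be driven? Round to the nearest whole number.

4622 RPM

Overall ratio R = 69 × 0.28846 × 1.4082 × 0.41689 = 11.685.
Required input speed = output speed × R = 395.6 × 11.685 = 4622.4 RPM.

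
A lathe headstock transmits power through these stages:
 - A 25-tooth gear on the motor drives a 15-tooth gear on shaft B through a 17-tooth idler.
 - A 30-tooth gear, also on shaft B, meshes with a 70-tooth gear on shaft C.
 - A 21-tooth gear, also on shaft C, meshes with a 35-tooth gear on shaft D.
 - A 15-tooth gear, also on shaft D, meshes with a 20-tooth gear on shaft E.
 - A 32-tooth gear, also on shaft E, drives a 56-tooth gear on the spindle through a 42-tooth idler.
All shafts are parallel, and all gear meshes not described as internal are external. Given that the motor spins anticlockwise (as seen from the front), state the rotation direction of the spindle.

the motor → shaft B: driver → idler → driven is 2 external meshes, 2 reversals → CCW.
shaft B → shaft C: external mesh, 1 reversal → CW.
shaft C → shaft D: external mesh, 1 reversal → CCW.
shaft D → shaft E: external mesh, 1 reversal → CW.
shaft E → the spindle: driver → idler → driven is 2 external meshes, 2 reversals → CW.
7 reversals in total — an odd number — so the spindle turns opposite to the motor.

clockwise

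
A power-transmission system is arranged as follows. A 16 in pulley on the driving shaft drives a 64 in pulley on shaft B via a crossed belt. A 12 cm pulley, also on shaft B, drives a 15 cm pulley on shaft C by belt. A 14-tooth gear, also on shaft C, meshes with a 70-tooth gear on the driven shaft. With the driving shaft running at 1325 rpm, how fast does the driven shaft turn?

53 rpm

Belt: ratio = 64/16 = 4, so shaft B turns at 1325 / 4 = 331.25 rpm.
Belt: ratio = 15/12 = 1.25, so shaft C turns at 331.25 / 1.25 = 265 rpm.
Gear mesh: ratio = 70/14 = 5, so the driven shaft turns at 265 / 5 = 53 rpm.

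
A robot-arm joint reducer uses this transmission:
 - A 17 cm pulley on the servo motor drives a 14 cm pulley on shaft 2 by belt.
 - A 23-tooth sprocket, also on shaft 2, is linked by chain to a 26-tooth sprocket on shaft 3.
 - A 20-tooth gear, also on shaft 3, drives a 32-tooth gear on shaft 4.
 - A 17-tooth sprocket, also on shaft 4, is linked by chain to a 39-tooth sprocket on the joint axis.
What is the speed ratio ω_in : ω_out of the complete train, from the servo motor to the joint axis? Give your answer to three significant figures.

3.42

Each stage contributes driven/driver: belt 14/17 = 0.82353, chain 26/23 = 1.1304, gear mesh 32/20 = 1.6, chain 39/17 = 2.2941.
Overall: 0.82353 × 1.1304 × 1.6 × 2.2941 = 3.4171.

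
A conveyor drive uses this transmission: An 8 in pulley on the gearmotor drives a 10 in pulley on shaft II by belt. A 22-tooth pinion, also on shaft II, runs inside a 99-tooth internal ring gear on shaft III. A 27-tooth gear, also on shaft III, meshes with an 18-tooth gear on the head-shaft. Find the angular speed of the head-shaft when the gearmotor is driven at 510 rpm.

Belt: ratio = 10/8 = 1.25, so shaft II turns at 510 / 1.25 = 408 rpm.
Internal gear: ratio = 99/22 = 4.5, so shaft III turns at 408 / 4.5 = 90.667 rpm.
Gear mesh: ratio = 18/27 = 0.66667, so the head-shaft turns at 90.667 / 0.66667 = 136 rpm.

136 rpm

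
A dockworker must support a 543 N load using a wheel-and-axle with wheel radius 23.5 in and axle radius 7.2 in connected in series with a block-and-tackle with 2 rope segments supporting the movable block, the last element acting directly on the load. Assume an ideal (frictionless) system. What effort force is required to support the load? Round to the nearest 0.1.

83.2 N

Wheel-and-axle MA = R/r = 23.5/7.2 = 3.2639.
Block-and-tackle MA = number of supporting rope parts = 2.
Combined ideal MA = 3.2639 × 2 = 6.5278.
Effort = load / MA = 543 / 6.5278 = 83.183 N.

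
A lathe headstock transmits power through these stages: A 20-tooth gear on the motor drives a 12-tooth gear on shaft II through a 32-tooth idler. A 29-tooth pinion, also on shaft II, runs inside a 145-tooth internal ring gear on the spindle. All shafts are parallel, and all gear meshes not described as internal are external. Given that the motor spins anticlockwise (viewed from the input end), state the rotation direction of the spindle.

the motor → shaft II: driver → idler → driven is 2 external meshes, 2 reversals → CCW.
shaft II → the spindle: internal mesh, same direction → CCW.
2 reversals in total — an even number — so the spindle turns the same way as the motor.

anticlockwise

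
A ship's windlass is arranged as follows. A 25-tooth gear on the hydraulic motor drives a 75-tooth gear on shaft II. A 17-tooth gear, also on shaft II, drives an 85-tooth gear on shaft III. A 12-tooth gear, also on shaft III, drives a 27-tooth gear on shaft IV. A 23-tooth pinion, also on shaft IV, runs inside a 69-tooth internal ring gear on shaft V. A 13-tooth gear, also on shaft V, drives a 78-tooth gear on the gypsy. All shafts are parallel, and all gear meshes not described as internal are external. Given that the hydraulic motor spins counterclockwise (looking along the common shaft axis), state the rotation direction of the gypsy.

the hydraulic motor → shaft II: external mesh, 1 reversal → CW.
shaft II → shaft III: external mesh, 1 reversal → CCW.
shaft III → shaft IV: external mesh, 1 reversal → CW.
shaft IV → shaft V: internal mesh, same direction → CW.
shaft V → the gypsy: external mesh, 1 reversal → CCW.
4 reversals in total — an even number — so the gypsy turns the same way as the hydraulic motor.

counterclockwise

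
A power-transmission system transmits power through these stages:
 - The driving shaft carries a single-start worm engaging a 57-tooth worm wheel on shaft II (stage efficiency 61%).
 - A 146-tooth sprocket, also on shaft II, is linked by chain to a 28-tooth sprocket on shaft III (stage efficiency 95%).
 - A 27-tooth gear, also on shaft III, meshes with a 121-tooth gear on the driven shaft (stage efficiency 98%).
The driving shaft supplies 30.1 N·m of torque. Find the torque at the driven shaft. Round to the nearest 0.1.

After the worm (57/1): 30.1 × 57 × 0.61 = 1046.6 N·m
After the chain (28/146): 1046.6 × 0.19178 × 0.95 = 190.68 N·m
After the gear mesh (121/27): 190.68 × 4.4815 × 0.98 = 837.43 N·m

837.4 N·m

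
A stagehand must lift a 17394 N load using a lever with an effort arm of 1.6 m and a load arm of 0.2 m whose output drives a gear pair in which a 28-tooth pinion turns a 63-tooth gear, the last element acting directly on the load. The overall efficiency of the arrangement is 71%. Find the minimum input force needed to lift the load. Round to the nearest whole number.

1361 N

Lever MA = effort arm / load arm = 1.6/0.2 = 8.
Gear pair MA = 63/28 = 2.25.
Combined ideal MA = 8 × 2.25 = 18.
Actual MA = 18 × 0.71 = 12.78.
Effort = load / actual MA = 17394 / 12.78 = 1361 N.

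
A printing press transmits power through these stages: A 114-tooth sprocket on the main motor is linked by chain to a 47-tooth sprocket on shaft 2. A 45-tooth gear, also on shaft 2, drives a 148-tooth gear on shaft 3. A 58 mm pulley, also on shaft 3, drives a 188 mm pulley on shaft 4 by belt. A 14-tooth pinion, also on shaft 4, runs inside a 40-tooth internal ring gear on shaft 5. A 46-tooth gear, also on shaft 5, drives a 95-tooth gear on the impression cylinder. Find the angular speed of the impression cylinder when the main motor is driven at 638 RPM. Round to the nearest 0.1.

24.6 RPM

chain 47/114 = 0.41228 → 638/0.41228 = 1547.5 RPM
gear mesh 148/45 = 3.2889 → 1547.5/3.2889 = 470.52 RPM
belt 188/58 = 3.2414 → 470.52/3.2414 = 145.16 RPM
internal gear 40/14 = 2.8571 → 145.16/2.8571 = 50.806 RPM
gear mesh 95/46 = 2.0652 → 50.806/2.0652 = 24.601 RPM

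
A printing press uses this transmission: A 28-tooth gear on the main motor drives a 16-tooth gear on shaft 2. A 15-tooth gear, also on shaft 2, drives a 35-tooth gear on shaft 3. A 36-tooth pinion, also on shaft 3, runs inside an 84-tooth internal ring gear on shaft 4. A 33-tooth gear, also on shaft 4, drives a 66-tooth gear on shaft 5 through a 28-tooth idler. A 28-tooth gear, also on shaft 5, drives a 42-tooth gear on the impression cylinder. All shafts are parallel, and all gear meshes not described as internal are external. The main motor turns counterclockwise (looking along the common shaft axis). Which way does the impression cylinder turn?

clockwise

the main motor → shaft 2: external mesh, 1 reversal → CW.
shaft 2 → shaft 3: external mesh, 1 reversal → CCW.
shaft 3 → shaft 4: internal mesh, same direction → CCW.
shaft 4 → shaft 5: driver → idler → driven is 2 external meshes, 2 reversals → CCW.
shaft 5 → the impression cylinder: external mesh, 1 reversal → CW.
5 reversals in total — an odd number — so the impression cylinder turns opposite to the main motor.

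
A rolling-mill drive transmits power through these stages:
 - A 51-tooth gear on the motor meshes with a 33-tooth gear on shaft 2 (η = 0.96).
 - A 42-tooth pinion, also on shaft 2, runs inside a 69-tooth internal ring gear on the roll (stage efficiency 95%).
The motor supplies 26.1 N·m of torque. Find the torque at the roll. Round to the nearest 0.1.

After the gear mesh (33/51): 26.1 × 0.64706 × 0.96 = 16.213 N·m
After the internal gear (69/42): 16.213 × 1.6429 × 0.95 = 25.303 N·m

25.3 N·m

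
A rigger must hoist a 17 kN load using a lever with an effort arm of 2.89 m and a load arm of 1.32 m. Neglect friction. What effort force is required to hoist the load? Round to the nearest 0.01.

Lever MA = effort arm / load arm = 2.89/1.32 = 2.1894.
Effort = load / MA = 17 / 2.1894 = 7.7647 kN.

7.76 kN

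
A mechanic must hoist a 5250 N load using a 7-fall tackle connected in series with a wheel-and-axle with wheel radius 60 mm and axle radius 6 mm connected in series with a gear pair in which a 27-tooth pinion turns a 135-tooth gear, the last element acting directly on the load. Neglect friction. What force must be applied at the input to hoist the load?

15 N

Block-and-tackle MA = number of supporting rope parts = 7.
Wheel-and-axle MA = R/r = 60/6 = 10.
Gear pair MA = 135/27 = 5.
Combined ideal MA = 7 × 10 × 5 = 350.
Effort = load / MA = 5250 / 350 = 15 N.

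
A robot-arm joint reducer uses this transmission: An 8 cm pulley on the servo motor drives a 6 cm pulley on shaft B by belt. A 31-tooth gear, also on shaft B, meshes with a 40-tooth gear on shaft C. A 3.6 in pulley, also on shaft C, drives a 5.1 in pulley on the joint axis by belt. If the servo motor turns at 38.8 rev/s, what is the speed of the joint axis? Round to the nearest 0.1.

Belt: ratio = 6/8 = 0.75, so shaft B turns at 38.8 / 0.75 = 51.733 rev/s.
Gear mesh: ratio = 40/31 = 1.2903, so shaft C turns at 51.733 / 1.2903 = 40.093 rev/s.
Belt: ratio = 5.1/3.6 = 1.4167, so the joint axis turns at 40.093 / 1.4167 = 28.301 rev/s.

28.3 rev/s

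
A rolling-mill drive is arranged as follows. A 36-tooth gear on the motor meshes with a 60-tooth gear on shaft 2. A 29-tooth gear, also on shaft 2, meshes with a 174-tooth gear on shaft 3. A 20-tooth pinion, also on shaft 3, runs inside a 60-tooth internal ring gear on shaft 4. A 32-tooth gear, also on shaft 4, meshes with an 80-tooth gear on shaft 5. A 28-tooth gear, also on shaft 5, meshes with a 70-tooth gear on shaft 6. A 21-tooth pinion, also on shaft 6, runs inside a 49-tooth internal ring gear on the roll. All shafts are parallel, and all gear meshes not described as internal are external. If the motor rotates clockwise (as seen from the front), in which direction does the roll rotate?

clockwise

the motor → shaft 2: external mesh, 1 reversal → CCW.
shaft 2 → shaft 3: external mesh, 1 reversal → CW.
shaft 3 → shaft 4: internal mesh, same direction → CW.
shaft 4 → shaft 5: external mesh, 1 reversal → CCW.
shaft 5 → shaft 6: external mesh, 1 reversal → CW.
shaft 6 → the roll: internal mesh, same direction → CW.
4 reversals in total — an even number — so the roll turns the same way as the motor.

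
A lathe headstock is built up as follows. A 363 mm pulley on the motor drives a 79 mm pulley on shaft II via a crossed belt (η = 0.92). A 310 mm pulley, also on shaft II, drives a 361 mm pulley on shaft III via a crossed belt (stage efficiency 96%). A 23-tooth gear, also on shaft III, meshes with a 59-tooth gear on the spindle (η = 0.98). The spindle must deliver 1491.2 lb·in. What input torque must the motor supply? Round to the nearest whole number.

2650 lb·in

Overall ratio R = 0.21763 × 1.1645 × 2.5652 = 0.65011; overall efficiency η = 0.92 × 0.96 × 0.98 = 0.8655.
Input torque = output torque / (R × η) = 1491.2 / (0.65011 × 0.8655) = 2650.1 lb·in.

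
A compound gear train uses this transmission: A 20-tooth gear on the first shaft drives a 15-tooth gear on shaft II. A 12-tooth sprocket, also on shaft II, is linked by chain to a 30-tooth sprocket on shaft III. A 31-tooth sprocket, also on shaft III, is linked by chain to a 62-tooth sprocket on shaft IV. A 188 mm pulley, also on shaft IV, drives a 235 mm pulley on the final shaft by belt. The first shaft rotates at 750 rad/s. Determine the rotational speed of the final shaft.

160 rad/s

gear mesh 15/20 = 0.75 → 750/0.75 = 1000 rad/s
chain 30/12 = 2.5 → 1000/2.5 = 400 rad/s
chain 62/31 = 2 → 400/2 = 200 rad/s
belt 235/188 = 1.25 → 200/1.25 = 160 rad/s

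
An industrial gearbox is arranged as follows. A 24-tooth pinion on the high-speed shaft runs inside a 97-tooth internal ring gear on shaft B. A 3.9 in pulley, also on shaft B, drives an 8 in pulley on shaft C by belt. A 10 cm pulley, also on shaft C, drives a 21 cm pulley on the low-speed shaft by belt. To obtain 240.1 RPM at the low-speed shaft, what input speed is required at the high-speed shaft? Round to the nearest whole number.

4180 RPM

Overall ratio R = 4.0417 × 2.0513 × 2.1 = 17.41.
Required input speed = output speed × R = 240.1 × 17.41 = 4180.2 RPM.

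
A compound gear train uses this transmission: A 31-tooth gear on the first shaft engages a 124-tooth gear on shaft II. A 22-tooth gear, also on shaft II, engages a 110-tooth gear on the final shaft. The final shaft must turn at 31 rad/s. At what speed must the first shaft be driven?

Overall ratio R = 4 × 5 = 20.
Required input speed = output speed × R = 31 × 20 = 620 rad/s.

620 rad/s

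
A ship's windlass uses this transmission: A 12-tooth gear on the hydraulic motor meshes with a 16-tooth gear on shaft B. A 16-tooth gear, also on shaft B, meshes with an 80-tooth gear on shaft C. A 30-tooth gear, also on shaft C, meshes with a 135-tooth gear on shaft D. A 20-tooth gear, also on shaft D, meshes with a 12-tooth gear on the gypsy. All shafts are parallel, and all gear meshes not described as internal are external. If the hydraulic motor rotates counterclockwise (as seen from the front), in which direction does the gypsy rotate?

counterclockwise

the hydraulic motor → shaft B: external mesh, 1 reversal → CW.
shaft B → shaft C: external mesh, 1 reversal → CCW.
shaft C → shaft D: external mesh, 1 reversal → CW.
shaft D → the gypsy: external mesh, 1 reversal → CCW.
4 reversals in total — an even number — so the gypsy turns the same way as the hydraulic motor.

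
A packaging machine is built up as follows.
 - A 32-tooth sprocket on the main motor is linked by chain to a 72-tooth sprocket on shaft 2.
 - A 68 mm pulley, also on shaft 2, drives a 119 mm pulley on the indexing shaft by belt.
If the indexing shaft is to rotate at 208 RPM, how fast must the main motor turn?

819 RPM

Overall ratio R = 2.25 × 1.75 = 3.9375.
Required input speed = output speed × R = 208 × 3.9375 = 819 RPM.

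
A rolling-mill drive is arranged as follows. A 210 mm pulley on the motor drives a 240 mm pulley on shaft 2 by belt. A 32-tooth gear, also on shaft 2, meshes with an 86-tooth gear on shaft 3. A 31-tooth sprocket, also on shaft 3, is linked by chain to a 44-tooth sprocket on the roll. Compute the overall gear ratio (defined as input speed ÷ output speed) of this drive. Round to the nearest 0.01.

4.36

Each stage contributes driven/driver: belt 240/210 = 1.1429, gear mesh 86/32 = 2.6875, chain 44/31 = 1.4194.
Overall: 1.1429 × 2.6875 × 1.4194 = 4.3594.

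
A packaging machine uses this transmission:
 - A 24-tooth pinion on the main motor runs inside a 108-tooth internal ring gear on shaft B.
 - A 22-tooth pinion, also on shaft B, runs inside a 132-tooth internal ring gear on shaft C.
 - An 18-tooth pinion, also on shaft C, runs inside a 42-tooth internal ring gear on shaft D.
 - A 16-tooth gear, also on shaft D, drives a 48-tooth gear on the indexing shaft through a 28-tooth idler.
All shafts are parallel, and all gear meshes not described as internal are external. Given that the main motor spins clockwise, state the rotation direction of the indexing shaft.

the main motor → shaft B: internal mesh, same direction → CW.
shaft B → shaft C: internal mesh, same direction → CW.
shaft C → shaft D: internal mesh, same direction → CW.
shaft D → the indexing shaft: driver → idler → driven is 2 external meshes, 2 reversals → CW.
2 reversals in total — an even number — so the indexing shaft turns the same way as the main motor.

clockwise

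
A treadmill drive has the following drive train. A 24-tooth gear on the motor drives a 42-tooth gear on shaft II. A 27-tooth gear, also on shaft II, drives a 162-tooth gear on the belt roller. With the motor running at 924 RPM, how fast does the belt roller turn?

the motor → shaft II (gear mesh, 42/24): 924 ÷ 1.75 = 528 RPM
shaft II → the belt roller (gear mesh, 162/27): 528 ÷ 6 = 88 RPM

88 RPM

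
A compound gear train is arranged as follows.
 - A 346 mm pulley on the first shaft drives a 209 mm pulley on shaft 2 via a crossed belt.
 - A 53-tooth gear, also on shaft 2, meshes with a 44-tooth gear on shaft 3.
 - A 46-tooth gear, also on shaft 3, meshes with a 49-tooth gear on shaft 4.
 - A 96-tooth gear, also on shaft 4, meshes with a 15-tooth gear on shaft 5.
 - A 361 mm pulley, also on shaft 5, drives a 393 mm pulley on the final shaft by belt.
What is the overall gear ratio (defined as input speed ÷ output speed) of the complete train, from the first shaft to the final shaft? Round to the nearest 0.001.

0.091

Each stage contributes driven/driver: belt 209/346 = 0.60405, gear mesh 44/53 = 0.83019, gear mesh 49/46 = 1.0652, gear mesh 15/96 = 0.15625, belt 393/361 = 1.0886.
Overall: 0.60405 × 0.83019 × 1.0652 × 0.15625 × 1.0886 = 0.090864.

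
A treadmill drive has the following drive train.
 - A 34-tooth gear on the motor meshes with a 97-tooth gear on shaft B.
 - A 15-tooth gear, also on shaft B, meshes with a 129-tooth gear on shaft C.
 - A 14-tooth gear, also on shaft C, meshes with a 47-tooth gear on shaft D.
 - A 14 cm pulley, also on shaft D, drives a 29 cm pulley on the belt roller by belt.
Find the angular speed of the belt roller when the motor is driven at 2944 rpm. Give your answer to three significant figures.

17.3 rpm

the motor → shaft B (gear mesh, 97/34): 2944 ÷ 2.8529 = 1031.9 rpm
shaft B → shaft C (gear mesh, 129/15): 1031.9 ÷ 8.6 = 119.99 rpm
shaft C → shaft D (gear mesh, 47/14): 119.99 ÷ 3.3571 = 35.742 rpm
shaft D → the belt roller (belt, 29/14): 35.742 ÷ 2.0714 = 17.255 rpm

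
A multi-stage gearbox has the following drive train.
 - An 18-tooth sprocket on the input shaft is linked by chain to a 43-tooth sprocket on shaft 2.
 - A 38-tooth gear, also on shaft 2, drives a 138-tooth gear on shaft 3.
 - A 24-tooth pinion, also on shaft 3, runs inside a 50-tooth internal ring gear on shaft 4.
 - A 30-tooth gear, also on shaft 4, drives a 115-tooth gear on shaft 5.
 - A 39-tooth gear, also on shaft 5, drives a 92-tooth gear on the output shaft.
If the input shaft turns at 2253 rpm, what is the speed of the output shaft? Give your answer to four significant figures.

the input shaft → shaft 2 (chain, 43/18): 2253 ÷ 2.3889 = 943.12 rpm
shaft 2 → shaft 3 (gear mesh, 138/38): 943.12 ÷ 3.6316 = 259.7 rpm
shaft 3 → shaft 4 (internal gear, 50/24): 259.7 ÷ 2.0833 = 124.66 rpm
shaft 4 → shaft 5 (gear mesh, 115/30): 124.66 ÷ 3.8333 = 32.519 rpm
shaft 5 → the output shaft (gear mesh, 92/39): 32.519 ÷ 2.359 = 13.785 rpm

13.79 rpm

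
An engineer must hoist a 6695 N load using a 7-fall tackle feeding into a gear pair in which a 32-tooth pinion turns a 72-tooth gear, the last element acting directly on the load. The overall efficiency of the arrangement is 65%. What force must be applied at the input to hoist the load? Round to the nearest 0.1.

654.0 N

Block-and-tackle MA = number of supporting rope parts = 7.
Gear pair MA = 72/32 = 2.25.
Combined ideal MA = 7 × 2.25 = 15.75.
Actual MA = 15.75 × 0.65 = 10.238.
Effort = load / actual MA = 6695 / 10.238 = 653.97 N.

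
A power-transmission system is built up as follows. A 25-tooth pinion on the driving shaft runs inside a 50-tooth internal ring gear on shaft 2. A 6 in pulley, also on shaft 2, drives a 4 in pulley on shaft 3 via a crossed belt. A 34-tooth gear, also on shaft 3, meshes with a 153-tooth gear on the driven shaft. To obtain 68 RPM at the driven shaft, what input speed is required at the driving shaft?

Overall ratio R = 2 × 0.66667 × 4.5 = 6.
Required input speed = output speed × R = 68 × 6 = 408 RPM.

408 RPM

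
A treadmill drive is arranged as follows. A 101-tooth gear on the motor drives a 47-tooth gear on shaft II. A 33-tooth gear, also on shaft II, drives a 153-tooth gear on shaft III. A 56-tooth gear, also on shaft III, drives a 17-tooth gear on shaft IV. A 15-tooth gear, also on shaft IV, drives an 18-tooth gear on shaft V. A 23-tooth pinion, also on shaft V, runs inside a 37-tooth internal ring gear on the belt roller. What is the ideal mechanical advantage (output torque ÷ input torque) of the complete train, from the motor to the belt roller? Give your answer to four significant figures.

1.264

Each stage contributes driven/driver: gear mesh 47/101 = 0.46535, gear mesh 153/33 = 4.6364, gear mesh 17/56 = 0.30357, gear mesh 18/15 = 1.2, internal gear 37/23 = 1.6087.
Overall: 0.46535 × 4.6364 × 0.30357 × 1.2 × 1.6087 = 1.2644.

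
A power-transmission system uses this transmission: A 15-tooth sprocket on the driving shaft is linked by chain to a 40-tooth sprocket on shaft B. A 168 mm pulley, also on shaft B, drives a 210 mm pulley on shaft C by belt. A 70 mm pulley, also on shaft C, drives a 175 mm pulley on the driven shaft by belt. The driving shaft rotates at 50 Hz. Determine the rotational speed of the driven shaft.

6 Hz

the driving shaft → shaft B (chain, 40/15): 50 ÷ 2.6667 = 18.75 Hz
shaft B → shaft C (belt, 210/168): 18.75 ÷ 1.25 = 15 Hz
shaft C → the driven shaft (belt, 175/70): 15 ÷ 2.5 = 6 Hz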